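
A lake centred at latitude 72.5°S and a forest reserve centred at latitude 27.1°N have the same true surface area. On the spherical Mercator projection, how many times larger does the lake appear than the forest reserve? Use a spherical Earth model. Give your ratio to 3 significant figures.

8.76

Mercator areal scale is sec²φ.
At 72.5°: sec²(72.5°) = 1/0.3007² = 11.06.
At 27.1°: sec²(27.1°) = 1/0.8902² = 1.262.
Ratio = 11.06/1.262 = cos²(27.1°)/cos²(72.5°) ≈ 8.76.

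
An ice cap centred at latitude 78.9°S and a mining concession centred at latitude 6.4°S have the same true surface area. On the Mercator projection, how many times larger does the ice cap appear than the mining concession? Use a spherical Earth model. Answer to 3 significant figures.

On Mercator, area is exaggerated by sec²φ = 1/cos²φ.
At 78.9°: sec²(78.9°) = 1/0.1925² = 26.98.
At 6.4°: sec²(6.4°) = 1/0.9938² = 1.013.
Ratio = 26.98/1.013 = cos²(6.4°)/cos²(78.9°) ≈ 26.6.

26.6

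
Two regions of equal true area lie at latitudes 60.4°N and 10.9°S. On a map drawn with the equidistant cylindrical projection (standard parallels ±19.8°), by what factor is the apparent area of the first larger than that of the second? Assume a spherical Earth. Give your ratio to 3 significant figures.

In the equirectangular projection with standard parallel φ₀ = 19.8° (x = Rλ cos φ₀, y = Rφ), meridians are true-scale (h = 1) and the parallel scale is k = cos φ₀ / cos φ.
Areal scale at 60.4°: h·k = 1.000 × 1.905 = 1.905.
Areal scale at 10.9°: h·k = 1.000 × 0.9582 = 0.9582.
Ratio = 1.905/0.9582 ≈ 1.99.

1.99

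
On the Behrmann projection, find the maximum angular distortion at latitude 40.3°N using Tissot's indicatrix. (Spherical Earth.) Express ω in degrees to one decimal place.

14.5°

Behrmann is a cylindrical equal-area projection with standard parallels at ±30°. Cylindrical equal-area (φ₀ = 30°): h = cos φ / cos 30° along meridians, k = cos 30° / cos φ along parallels; h·k = 1.
At 40.3°: h = 0.8807, k = 1.136; principal scales a = 1.136, b = 0.8807.
sin(ω/2) = (a − b)/(a + b) = 0.2549/2.016 = 0.1264, so ω = 2 arcsin(0.1264) ≈ 14.5°.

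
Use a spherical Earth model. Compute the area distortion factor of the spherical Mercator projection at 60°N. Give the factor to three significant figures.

For Mercator, h = k = sec φ (a conformal cylindrical projection has a single point scale, 1/cos φ).
Areal scale = k² = sec²φ = 1/cos²(60°) = 1/0.5000² = 4.000.

4.00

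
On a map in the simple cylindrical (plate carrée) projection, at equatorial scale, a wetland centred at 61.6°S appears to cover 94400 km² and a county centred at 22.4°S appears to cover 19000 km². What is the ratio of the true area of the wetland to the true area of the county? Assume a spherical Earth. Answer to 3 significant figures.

On the plate carrée, areal scale = h·k = 1 × sec φ, so true area = apparent × cos φ.
True area of wetland: 94400 × cos(61.6°) = 94400 × 0.4756 = 44900 km².
True area of county: 19000 × cos(22.4°) = 19000 × 0.9245 = 17570 km².
Ratio = 44900 / 17570 ≈ 2.56.

2.56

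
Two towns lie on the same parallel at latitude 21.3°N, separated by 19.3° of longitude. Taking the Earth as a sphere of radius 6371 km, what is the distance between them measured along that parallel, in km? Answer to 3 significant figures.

2000 km

Arc length along a parallel = R cos φ · Δλ (with Δλ in radians).
= 6371 × cos 21.3° × (19.3° × π/180) = 6371 × 0.9317 × 0.3368 ≈ 2000 km.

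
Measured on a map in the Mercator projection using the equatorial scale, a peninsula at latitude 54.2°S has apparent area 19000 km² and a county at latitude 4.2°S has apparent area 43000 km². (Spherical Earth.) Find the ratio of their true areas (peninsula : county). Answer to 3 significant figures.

0.152

On Mercator the areal scale is sec²φ, so true area = apparent × cos²φ.
True area of peninsula: 19000 × cos²(54.2°) = 19000 × 0.3422 = 6501 km².
True area of county: 43000 × cos²(4.2°) = 43000 × 0.9946 = 42770 km².
Ratio = 6501 / 42770 ≈ 0.152.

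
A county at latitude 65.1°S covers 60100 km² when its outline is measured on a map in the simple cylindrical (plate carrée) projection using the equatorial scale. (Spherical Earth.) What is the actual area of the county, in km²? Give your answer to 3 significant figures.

For the equirectangular projection with φ₀ = 0 (plate carrée), h = 1 along meridians and k = sec φ along parallels.
Areal scale = h·k = 1 × sec φ; at 65.1°, h = 1.000, k = 2.375, so h·k = 2.375.
True area = apparent / (areal scale) = 60100 / 2.375 ≈ 25300 km².

25300 km²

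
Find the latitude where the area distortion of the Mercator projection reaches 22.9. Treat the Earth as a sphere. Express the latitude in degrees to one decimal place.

Mercator areal scale is sec²φ.
sec²φ = 22.9  ⇒  cos²φ = 0.04367  ⇒  cos φ = 0.2090.
φ = arccos(0.2090) ≈ 77.9°.

77.9°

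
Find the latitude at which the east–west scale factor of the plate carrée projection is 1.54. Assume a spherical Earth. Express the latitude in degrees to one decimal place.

49.5°

Plate carrée: h = 1, k = sec φ along parallels.
sec φ = 1.54  ⇒  cos φ = 0.6494  ⇒  φ ≈ 49.5°.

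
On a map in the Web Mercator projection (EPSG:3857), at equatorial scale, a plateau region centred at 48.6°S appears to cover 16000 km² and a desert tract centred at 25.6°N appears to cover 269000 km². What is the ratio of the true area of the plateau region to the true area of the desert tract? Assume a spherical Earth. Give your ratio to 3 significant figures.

On Mercator the areal scale is sec²φ, so true area = apparent × cos²φ.
True area of plateau region: 16000 × cos²(48.6°) = 16000 × 0.4373 = 6997 km².
True area of desert tract: 269000 × cos²(25.6°) = 269000 × 0.8133 = 218800 km².
Ratio = 6997 / 218800 ≈ 0.0320.

0.0320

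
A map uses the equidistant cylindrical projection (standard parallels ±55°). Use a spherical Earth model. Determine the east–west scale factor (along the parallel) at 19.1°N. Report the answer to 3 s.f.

0.607

In the equirectangular projection with standard parallel φ₀ = 55° (x = Rλ cos φ₀, y = Rφ), meridians are true-scale (h = 1) and the parallel scale is k = cos φ₀ / cos φ.
k = cos 55° / cos 19.1° = 0.5736/0.9449 = 0.6070.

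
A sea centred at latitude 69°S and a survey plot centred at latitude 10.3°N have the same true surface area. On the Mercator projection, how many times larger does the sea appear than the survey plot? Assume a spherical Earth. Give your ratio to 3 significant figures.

On Mercator, area is exaggerated by sec²φ = 1/cos²φ.
At 69°: sec²(69°) = 1/0.3584² = 7.786.
At 10.3°: sec²(10.3°) = 1/0.9839² = 1.033.
Ratio = 7.786/1.033 = cos²(10.3°)/cos²(69°) ≈ 7.54.

7.54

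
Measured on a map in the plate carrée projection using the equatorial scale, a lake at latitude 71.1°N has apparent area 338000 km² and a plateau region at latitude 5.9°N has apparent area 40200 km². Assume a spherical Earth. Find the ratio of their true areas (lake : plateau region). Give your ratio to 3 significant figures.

Plate carrée has h = 1 and k = sec φ, giving areal scale sec φ; true area = (apparent area) · cos φ.
True area of lake: 338000 × cos(71.1°) = 338000 × 0.3239 = 109500 km².
True area of plateau region: 40200 × cos(5.9°) = 40200 × 0.9947 = 39990 km².
Ratio = 109500 / 39990 ≈ 2.74.

2.74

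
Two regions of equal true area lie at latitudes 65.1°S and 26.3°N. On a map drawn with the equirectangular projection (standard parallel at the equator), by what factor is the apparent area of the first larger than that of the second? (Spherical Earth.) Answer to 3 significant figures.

For the equirectangular projection with φ₀ = 0 (plate carrée), h = 1 along meridians and k = sec φ along parallels.
Areal scale at 65.1°: h·k = 1.000 × 2.375 = 2.375.
Areal scale at 26.3°: h·k = 1.000 × 1.115 = 1.115.
Ratio = 2.375/1.115 ≈ 2.13.

2.13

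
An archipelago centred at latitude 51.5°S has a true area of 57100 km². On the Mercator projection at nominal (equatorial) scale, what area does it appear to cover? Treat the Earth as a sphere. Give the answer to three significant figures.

147000 km²

The Mercator projection is conformal; its linear scale factor is the same in every direction and equals sec φ = 1/cos φ.
Areal scale = k² = sec²φ = 1/cos²(51.5°) = 1/0.6225² = 2.580.
Apparent area = 57100 × 2.580 ≈ 147000 km².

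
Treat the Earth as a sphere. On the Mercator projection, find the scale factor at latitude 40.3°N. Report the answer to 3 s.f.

For Mercator, h = k = sec φ (a conformal cylindrical projection has a single point scale, 1/cos φ).
k = 1/cos 40.3° = 1/0.7627 = 1.311.

1.31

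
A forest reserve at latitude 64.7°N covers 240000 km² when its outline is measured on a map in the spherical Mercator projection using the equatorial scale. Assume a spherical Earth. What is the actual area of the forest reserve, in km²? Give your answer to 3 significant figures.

43800 km²

The Mercator projection is conformal; its linear scale factor is the same in every direction and equals sec φ = 1/cos φ.
Areal scale = k² = sec²φ = 1/cos²(64.7°) = 1/0.4274² = 5.475.
True area = apparent / (areal scale) = 240000 / 5.475 ≈ 43800 km².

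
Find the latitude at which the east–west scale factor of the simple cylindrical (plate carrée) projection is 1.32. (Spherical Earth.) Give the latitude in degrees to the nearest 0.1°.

Plate carrée: h = 1, k = sec φ along parallels.
sec φ = 1.32  ⇒  cos φ = 0.7576  ⇒  φ ≈ 40.7°.

40.7°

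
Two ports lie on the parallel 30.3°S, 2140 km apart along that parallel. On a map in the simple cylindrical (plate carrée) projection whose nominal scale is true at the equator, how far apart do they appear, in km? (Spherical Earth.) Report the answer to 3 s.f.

Plate carrée maps x = Rλ, y = Rφ. The meridian scale is h = 1 and the parallel scale is k = 1/cos φ = sec φ.
Along the parallel, k = sec 30.3° = 1/0.8634 = 1.158.
Map distance = 2140 × 1.158 ≈ 2480 km.

2480 km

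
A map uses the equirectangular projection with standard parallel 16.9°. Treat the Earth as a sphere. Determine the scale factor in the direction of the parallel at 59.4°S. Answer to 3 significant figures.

1.88

The equidistant cylindrical projection with φ₀ = 16.9° has h = 1 (meridians true) and k = cos φ₀ / cos φ along parallels.
k = cos 16.9° / cos 59.4° = 0.9568/0.5090 = 1.880.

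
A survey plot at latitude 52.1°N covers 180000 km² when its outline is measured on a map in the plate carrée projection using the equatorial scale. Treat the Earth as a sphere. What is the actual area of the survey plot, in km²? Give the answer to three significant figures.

In the plate carrée (x = Rλ, y = Rφ), meridians are true-scale (h = 1) and parallels are stretched by k = sec φ.
Areal scale = h·k = 1 × sec φ; at 52.1°, h = 1.000, k = 1.628, so h·k = 1.628.
True area = apparent / (areal scale) = 180000 / 1.628 ≈ 111000 km².

111000 km²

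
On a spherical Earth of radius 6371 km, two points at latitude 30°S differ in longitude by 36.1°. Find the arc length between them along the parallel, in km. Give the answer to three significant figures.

Arc length along a parallel = R cos φ · Δλ (with Δλ in radians).
= 6371 × cos 30° × (36.1° × π/180) = 6371 × 0.8660 × 0.6301 ≈ 3480 km.

3480 km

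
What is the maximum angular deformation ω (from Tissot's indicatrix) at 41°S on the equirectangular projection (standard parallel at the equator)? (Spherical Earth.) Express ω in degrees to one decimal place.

In the plate carrée (x = Rλ, y = Rφ), meridians are true-scale (h = 1) and parallels are stretched by k = sec φ.
At 41°: h = 1.000, k = 1.325; principal scales a = 1.325, b = 1.000.
sin(ω/2) = (a − b)/(a + b) = 0.3250/2.325 = 0.1398, so ω = 2 arcsin(0.1398) ≈ 16.1°.

16.1°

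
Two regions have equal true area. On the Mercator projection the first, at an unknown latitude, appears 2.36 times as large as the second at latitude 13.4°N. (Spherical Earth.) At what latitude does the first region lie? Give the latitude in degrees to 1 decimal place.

Mercator areal scale is sec²φ, so apparent-area ratio = sec²φ₁ / sec²φ₂ = cos²φ₂ / cos²φ₁.
cos²φ₂ / cos²φ₁ = 2.36  ⇒  cos φ₁ = cos 13.4° / √2.36 = 0.9728/1.536 = 0.6332.
φ₁ = arccos(0.6332) ≈ 50.7°.

50.7°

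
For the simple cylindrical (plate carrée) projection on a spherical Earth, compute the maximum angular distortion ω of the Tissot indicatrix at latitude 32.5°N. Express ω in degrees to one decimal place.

9.7°

Plate carrée maps x = Rλ, y = Rφ. The meridian scale is h = 1 and the parallel scale is k = 1/cos φ = sec φ.
At 32.5°: h = 1.000, k = 1.186; principal scales a = 1.186, b = 1.000.
sin(ω/2) = (a − b)/(a + b) = 0.1857/2.186 = 0.08496, so ω = 2 arcsin(0.08496) ≈ 9.7°.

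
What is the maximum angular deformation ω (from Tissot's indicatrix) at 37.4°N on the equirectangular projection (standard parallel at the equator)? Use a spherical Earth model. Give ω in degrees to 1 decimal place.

Plate carrée maps x = Rλ, y = Rφ. The meridian scale is h = 1 and the parallel scale is k = 1/cos φ = sec φ.
At 37.4°: h = 1.000, k = 1.259; principal scales a = 1.259, b = 1.000.
sin(ω/2) = (a − b)/(a + b) = 0.2588/2.259 = 0.1146, so ω = 2 arcsin(0.1146) ≈ 13.2°.

13.2°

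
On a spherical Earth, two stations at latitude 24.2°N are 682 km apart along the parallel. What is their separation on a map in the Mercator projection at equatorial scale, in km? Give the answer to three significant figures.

The Mercator projection is conformal; its linear scale factor is the same in every direction and equals sec φ = 1/cos φ.
Along the parallel, k = sec 24.2° = 1/0.9121 = 1.096.
Map distance = 682 × 1.096 ≈ 748 km.

748 km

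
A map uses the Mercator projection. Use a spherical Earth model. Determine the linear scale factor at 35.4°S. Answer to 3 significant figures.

The Mercator projection is conformal; its linear scale factor is the same in every direction and equals sec φ = 1/cos φ.
k = 1/cos 35.4° = 1/0.8151 = 1.227.

1.23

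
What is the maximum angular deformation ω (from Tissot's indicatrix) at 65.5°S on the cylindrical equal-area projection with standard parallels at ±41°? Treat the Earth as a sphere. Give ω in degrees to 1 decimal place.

Cylindrical equal-area (φ₀ = 41°): h = cos φ / cos 41° along meridians, k = cos 41° / cos φ along parallels; h·k = 1.
At 65.5°: h = 0.5495, k = 1.820; principal scales a = 1.820, b = 0.5495.
sin(ω/2) = (a − b)/(a + b) = 1.270/2.369 = 0.5362, so ω = 2 arcsin(0.5362) ≈ 64.8°.

64.8°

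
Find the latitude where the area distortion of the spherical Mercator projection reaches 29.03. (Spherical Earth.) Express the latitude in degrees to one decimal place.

79.3°

Mercator areal scale is sec²φ.
sec²φ = 29.03  ⇒  cos²φ = 0.03445  ⇒  cos φ = 0.1856.
φ = arccos(0.1856) ≈ 79.3°.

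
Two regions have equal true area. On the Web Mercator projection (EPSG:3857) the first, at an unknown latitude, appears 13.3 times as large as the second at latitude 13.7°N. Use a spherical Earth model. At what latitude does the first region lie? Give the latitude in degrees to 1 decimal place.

74.5°

On Mercator, (apparent₁)/(apparent₂) = sec²φ₁ / sec²φ₂ when true areas are equal.
cos²φ₂ / cos²φ₁ = 13.3  ⇒  cos φ₁ = cos 13.7° / √13.3 = 0.9715/3.647 = 0.2664.
φ₁ = arccos(0.2664) ≈ 74.5°.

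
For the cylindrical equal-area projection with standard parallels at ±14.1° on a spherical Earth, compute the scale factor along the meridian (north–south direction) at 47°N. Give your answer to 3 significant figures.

0.703

Cylindrical equal-area (φ₀ = 14.1°): h = cos φ / cos 14.1° along meridians, k = cos 14.1° / cos φ along parallels; h·k = 1.
h = cos 47° / cos 14.1° = 0.6820/0.9699 = 0.7032.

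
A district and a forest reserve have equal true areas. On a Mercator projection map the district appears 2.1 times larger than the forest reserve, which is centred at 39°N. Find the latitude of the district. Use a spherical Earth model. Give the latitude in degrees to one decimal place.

For equal true areas on Mercator, apparent areas scale as sec²φ, so the ratio is cos²φ₂ / cos²φ₁.
cos²φ₂ / cos²φ₁ = 2.1  ⇒  cos φ₁ = cos 39° / √2.1 = 0.7771/1.449 = 0.5363.
φ₁ = arccos(0.5363) ≈ 57.6°.

57.6°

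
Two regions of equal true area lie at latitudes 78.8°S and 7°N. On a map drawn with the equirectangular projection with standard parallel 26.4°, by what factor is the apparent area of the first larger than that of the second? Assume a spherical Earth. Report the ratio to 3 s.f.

In the equirectangular projection with standard parallel φ₀ = 26.4° (x = Rλ cos φ₀, y = Rφ), meridians are true-scale (h = 1) and the parallel scale is k = cos φ₀ / cos φ.
Areal scale at 78.8°: h·k = 1.000 × 4.612 = 4.612.
Areal scale at 7°: h·k = 1.000 × 0.9024 = 0.9024.
Ratio = 4.612/0.9024 ≈ 5.11.

5.11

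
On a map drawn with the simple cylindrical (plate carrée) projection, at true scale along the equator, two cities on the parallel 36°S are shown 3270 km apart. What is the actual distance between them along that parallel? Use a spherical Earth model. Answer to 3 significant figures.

2650 km

Plate carrée maps x = Rλ, y = Rφ. The meridian scale is h = 1 and the parallel scale is k = 1/cos φ = sec φ.
Along the parallel at 36°, map distances are exaggerated by k = sec 36° = 1.236.
True distance = 3270 / 1.236 = 3270 × cos 36° ≈ 2650 km.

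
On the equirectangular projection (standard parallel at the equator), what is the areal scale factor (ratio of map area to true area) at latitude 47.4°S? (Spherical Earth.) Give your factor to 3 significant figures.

In the plate carrée (x = Rλ, y = Rφ), meridians are true-scale (h = 1) and parallels are stretched by k = sec φ.
Areal scale = h·k = 1 × sec φ; at 47.4°, h = 1.000, k = 1.477, so h·k = 1.477.

1.48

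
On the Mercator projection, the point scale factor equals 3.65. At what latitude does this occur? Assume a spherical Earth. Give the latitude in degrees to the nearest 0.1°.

74.1°

Mercator scale is k = sec φ = 1/cos φ.
1/cos φ = 3.65  ⇒  cos φ = 0.2740  ⇒  φ = arccos(0.2740) ≈ 74.1°.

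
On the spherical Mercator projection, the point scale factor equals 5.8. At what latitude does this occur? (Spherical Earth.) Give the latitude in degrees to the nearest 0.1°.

Mercator scale is k = sec φ = 1/cos φ.
1/cos φ = 5.8  ⇒  cos φ = 0.1724  ⇒  φ = arccos(0.1724) ≈ 80.1°.

80.1°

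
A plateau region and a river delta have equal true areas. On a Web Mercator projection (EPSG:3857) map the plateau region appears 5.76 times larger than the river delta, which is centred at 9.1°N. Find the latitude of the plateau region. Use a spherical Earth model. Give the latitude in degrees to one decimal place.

65.7°

For equal true areas on Mercator, apparent areas scale as sec²φ, so the ratio is cos²φ₂ / cos²φ₁.
cos²φ₂ / cos²φ₁ = 5.76  ⇒  cos φ₁ = cos 9.1° / √5.76 = 0.9874/2.400 = 0.4114.
φ₁ = arccos(0.4114) ≈ 65.7°.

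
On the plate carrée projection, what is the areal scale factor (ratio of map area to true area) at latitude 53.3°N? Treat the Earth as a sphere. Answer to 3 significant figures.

1.67

In the plate carrée (x = Rλ, y = Rφ), meridians are true-scale (h = 1) and parallels are stretched by k = sec φ.
Areal scale = h·k = 1 × sec φ; at 53.3°, h = 1.000, k = 1.673, so h·k = 1.673.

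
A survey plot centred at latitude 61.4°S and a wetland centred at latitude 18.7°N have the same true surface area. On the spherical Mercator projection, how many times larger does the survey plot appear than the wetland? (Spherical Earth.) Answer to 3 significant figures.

3.92

Mercator is conformal with k = sec φ, so areal scale = k² = sec²φ.
At 61.4°: sec²(61.4°) = 1/0.4787² = 4.364.
At 18.7°: sec²(18.7°) = 1/0.9472² = 1.115.
Ratio = 4.364/1.115 = cos²(18.7°)/cos²(61.4°) ≈ 3.92.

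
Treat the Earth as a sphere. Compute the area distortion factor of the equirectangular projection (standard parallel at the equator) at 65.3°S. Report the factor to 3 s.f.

In the plate carrée (x = Rλ, y = Rφ), meridians are true-scale (h = 1) and parallels are stretched by k = sec φ.
Areal scale = h·k = 1 × sec φ; at 65.3°, h = 1.000, k = 2.393, so h·k = 2.393.

2.39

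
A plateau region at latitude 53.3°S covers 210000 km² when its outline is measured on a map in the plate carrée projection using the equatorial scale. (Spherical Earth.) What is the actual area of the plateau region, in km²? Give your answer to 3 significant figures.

126000 km²

For the equirectangular projection with φ₀ = 0 (plate carrée), h = 1 along meridians and k = sec φ along parallels.
Areal scale = h·k = 1 × sec φ; at 53.3°, h = 1.000, k = 1.673, so h·k = 1.673.
True area = apparent / (areal scale) = 210000 / 1.673 ≈ 126000 km².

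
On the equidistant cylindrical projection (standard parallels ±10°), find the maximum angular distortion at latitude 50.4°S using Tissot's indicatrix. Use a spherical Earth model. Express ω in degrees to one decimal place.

24.7°

In the equirectangular projection with standard parallel φ₀ = 10° (x = Rλ cos φ₀, y = Rφ), meridians are true-scale (h = 1) and the parallel scale is k = cos φ₀ / cos φ.
At 50.4°: h = 1.000, k = 1.545; principal scales a = 1.545, b = 1.000.
sin(ω/2) = (a − b)/(a + b) = 0.5450/2.545 = 0.2141, so ω = 2 arcsin(0.2141) ≈ 24.7°.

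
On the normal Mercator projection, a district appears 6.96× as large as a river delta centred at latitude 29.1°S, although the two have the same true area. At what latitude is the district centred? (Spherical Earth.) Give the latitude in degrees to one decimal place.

For equal true areas on Mercator, apparent areas scale as sec²φ, so the ratio is cos²φ₂ / cos²φ₁.
cos²φ₂ / cos²φ₁ = 6.96  ⇒  cos φ₁ = cos 29.1° / √6.96 = 0.8738/2.638 = 0.3312.
φ₁ = arccos(0.3312) ≈ 70.7°.

70.7°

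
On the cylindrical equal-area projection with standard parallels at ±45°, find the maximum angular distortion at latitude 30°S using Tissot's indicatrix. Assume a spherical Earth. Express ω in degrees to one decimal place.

For cylindrical equal-area with standard parallel φ₀, h = cos φ / cos φ₀ and k = cos φ₀ / cos φ, so h·k = 1.
At 30°: h = 1.225, k = 0.8165; principal scales a = 1.225, b = 0.8165.
sin(ω/2) = (a − b)/(a + b) = 0.4082/2.041 = 0.2000, so ω = 2 arcsin(0.2000) ≈ 23.1°.

23.1°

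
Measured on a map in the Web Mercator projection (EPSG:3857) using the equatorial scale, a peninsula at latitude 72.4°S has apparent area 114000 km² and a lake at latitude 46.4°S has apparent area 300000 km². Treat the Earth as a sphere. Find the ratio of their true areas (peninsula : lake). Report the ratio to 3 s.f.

0.0731

On Mercator the areal scale is sec²φ, so true area = apparent × cos²φ.
True area of peninsula: 114000 × cos²(72.4°) = 114000 × 0.09143 = 10420 km².
True area of lake: 300000 × cos²(46.4°) = 300000 × 0.4756 = 142700 km².
Ratio = 10420 / 142700 ≈ 0.0731.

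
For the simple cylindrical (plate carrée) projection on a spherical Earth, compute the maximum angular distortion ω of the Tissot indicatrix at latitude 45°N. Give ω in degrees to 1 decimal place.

Plate carrée maps x = Rλ, y = Rφ. The meridian scale is h = 1 and the parallel scale is k = 1/cos φ = sec φ.
At 45°: h = 1.000, k = 1.414; principal scales a = 1.414, b = 1.000.
sin(ω/2) = (a − b)/(a + b) = 0.4142/2.414 = 0.1716, so ω = 2 arcsin(0.1716) ≈ 19.8°.

19.8°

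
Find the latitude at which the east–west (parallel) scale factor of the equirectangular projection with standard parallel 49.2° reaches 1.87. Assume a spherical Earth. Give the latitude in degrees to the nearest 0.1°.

69.5°

With standard parallel φ₀ = 49.2°, the equirectangular projection gives x = Rλ cos φ₀, y = Rφ, so h = 1 and k = cos 49.2° / cos φ.
k = cos φ₀ / cos φ = 1.87  ⇒  cos φ = cos 49.2° / 1.87 = 0.3494.
φ = arccos(0.3494) ≈ 69.5°.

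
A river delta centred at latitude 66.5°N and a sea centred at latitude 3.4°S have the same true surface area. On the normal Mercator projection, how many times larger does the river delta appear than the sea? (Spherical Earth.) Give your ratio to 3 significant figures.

Mercator is conformal with k = sec φ, so areal scale = k² = sec²φ.
At 66.5°: sec²(66.5°) = 1/0.3987² = 6.289.
At 3.4°: sec²(3.4°) = 1/0.9982² = 1.004.
Ratio = 6.289/1.004 = cos²(3.4°)/cos²(66.5°) ≈ 6.27.

6.27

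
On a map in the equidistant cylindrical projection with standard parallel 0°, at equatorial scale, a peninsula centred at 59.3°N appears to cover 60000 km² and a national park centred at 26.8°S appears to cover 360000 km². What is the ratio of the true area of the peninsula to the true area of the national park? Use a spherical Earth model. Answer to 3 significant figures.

0.0953

Plate carrée has h = 1 and k = sec φ, giving areal scale sec φ; true area = (apparent area) · cos φ.
True area of peninsula: 60000 × cos(59.3°) = 60000 × 0.5105 = 30630 km².
True area of national park: 360000 × cos(26.8°) = 360000 × 0.8926 = 321300 km².
Ratio = 30630 / 321300 ≈ 0.0953.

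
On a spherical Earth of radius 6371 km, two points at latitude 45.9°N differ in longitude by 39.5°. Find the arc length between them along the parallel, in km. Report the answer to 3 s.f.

Arc length along a parallel = R cos φ · Δλ (with Δλ in radians).
= 6371 × cos 45.9° × (39.5° × π/180) = 6371 × 0.6959 × 0.6894 ≈ 3060 km.

3060 km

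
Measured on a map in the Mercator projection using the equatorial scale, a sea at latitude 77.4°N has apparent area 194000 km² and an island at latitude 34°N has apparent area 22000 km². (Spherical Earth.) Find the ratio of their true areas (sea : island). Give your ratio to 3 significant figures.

Mercator's areal exaggeration is sec²φ; hence true area = (apparent area) · cos²φ.
True area of sea: 194000 × cos²(77.4°) = 194000 × 0.04759 = 9232 km².
True area of island: 22000 × cos²(34°) = 22000 × 0.6873 = 15120 km².
Ratio = 9232 / 15120 ≈ 0.611.

0.611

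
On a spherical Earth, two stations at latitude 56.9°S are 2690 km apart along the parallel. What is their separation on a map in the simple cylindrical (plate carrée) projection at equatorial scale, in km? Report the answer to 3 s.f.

4930 km

In the plate carrée (x = Rλ, y = Rφ), meridians are true-scale (h = 1) and parallels are stretched by k = sec φ.
Along the parallel, k = sec 56.9° = 1/0.5461 = 1.831.
Map distance = 2690 × 1.831 ≈ 4930 km.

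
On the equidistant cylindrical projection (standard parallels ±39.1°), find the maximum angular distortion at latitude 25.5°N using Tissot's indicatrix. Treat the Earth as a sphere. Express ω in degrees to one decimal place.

8.6°

In the equirectangular projection with standard parallel φ₀ = 39.1° (x = Rλ cos φ₀, y = Rφ), meridians are true-scale (h = 1) and the parallel scale is k = cos φ₀ / cos φ.
At 25.5°: h = 1.000, k = 0.8598; principal scales a = 1.000, b = 0.8598.
sin(ω/2) = (a − b)/(a + b) = 0.1402/1.860 = 0.07538, so ω = 2 arcsin(0.07538) ≈ 8.6°.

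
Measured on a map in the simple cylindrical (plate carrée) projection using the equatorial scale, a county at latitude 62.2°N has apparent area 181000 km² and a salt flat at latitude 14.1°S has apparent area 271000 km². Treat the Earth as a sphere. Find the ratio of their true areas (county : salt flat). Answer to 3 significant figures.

On the plate carrée, areal scale = h·k = 1 × sec φ, so true area = apparent × cos φ.
True area of county: 181000 × cos(62.2°) = 181000 × 0.4664 = 84420 km².
True area of salt flat: 271000 × cos(14.1°) = 271000 × 0.9699 = 262800 km².
Ratio = 84420 / 262800 ≈ 0.321.

0.321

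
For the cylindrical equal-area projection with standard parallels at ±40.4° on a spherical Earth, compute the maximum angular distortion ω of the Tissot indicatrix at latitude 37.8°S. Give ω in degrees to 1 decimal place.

A cylindrical equal-area projection with standard parallel φ₀ has meridian scale h = cos φ / cos φ₀ and parallel scale k = cos φ₀ / cos φ (so areas are preserved, h·k = 1).
At 37.8°: h = 1.038, k = 0.9638; principal scales a = 1.038, b = 0.9638.
sin(ω/2) = (a − b)/(a + b) = 0.07379/2.001 = 0.03687, so ω = 2 arcsin(0.03687) ≈ 4.2°.

4.2°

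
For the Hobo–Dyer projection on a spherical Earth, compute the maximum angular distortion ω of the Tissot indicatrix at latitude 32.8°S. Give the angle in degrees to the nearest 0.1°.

6.6°

Hobo–Dyer is a cylindrical equal-area projection with standard parallels at ±37.5°. For cylindrical equal-area with standard parallel φ₀, h = cos φ / cos φ₀ and k = cos φ₀ / cos φ, so h·k = 1.
At 32.8°: h = 1.060, k = 0.9438; principal scales a = 1.060, b = 0.9438.
sin(ω/2) = (a − b)/(a + b) = 0.1157/2.003 = 0.05774, so ω = 2 arcsin(0.05774) ≈ 6.6°.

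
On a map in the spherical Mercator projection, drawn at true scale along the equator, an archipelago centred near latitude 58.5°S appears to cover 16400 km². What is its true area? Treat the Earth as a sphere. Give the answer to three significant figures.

The Mercator projection is conformal; its linear scale factor is the same in every direction and equals sec φ = 1/cos φ.
Areal scale = k² = sec²φ = 1/cos²(58.5°) = 1/0.5225² = 3.663.
True area = apparent / (areal scale) = 16400 / 3.663 ≈ 4480 km².

4480 km²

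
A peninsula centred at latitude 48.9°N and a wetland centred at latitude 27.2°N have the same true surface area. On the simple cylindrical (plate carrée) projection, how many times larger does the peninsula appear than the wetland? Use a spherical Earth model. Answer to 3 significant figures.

1.35

In the plate carrée (x = Rλ, y = Rφ), meridians are true-scale (h = 1) and parallels are stretched by k = sec φ.
Areal scale at 48.9°: h·k = 1.000 × 1.521 = 1.521.
Areal scale at 27.2°: h·k = 1.000 × 1.124 = 1.124.
Ratio = 1.521/1.124 ≈ 1.35.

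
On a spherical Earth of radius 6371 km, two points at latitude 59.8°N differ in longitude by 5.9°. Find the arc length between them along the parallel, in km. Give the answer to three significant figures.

330 km

Arc length along a parallel = R cos φ · Δλ (with Δλ in radians).
= 6371 × cos 59.8° × (5.9° × π/180) = 6371 × 0.5030 × 0.1030 ≈ 330 km.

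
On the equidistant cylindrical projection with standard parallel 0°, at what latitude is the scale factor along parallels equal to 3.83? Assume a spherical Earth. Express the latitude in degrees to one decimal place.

74.9°

Plate carrée: h = 1, k = sec φ along parallels.
sec φ = 3.83  ⇒  cos φ = 0.2611  ⇒  φ ≈ 74.9°.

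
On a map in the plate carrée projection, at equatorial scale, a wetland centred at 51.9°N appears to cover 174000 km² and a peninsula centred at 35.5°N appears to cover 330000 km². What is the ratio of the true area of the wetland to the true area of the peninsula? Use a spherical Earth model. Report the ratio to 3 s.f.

Plate carrée has h = 1 and k = sec φ, giving areal scale sec φ; true area = (apparent area) · cos φ.
True area of wetland: 174000 × cos(51.9°) = 174000 × 0.6170 = 107400 km².
True area of peninsula: 330000 × cos(35.5°) = 330000 × 0.8141 = 268700 km².
Ratio = 107400 / 268700 ≈ 0.400.

0.400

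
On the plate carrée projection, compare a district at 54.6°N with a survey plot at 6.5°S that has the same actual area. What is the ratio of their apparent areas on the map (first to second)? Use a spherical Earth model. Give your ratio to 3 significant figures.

1.72

For the equirectangular projection with φ₀ = 0 (plate carrée), h = 1 along meridians and k = sec φ along parallels.
Areal scale at 54.6°: h·k = 1.000 × 1.726 = 1.726.
Areal scale at 6.5°: h·k = 1.000 × 1.006 = 1.006.
Ratio = 1.726/1.006 ≈ 1.72.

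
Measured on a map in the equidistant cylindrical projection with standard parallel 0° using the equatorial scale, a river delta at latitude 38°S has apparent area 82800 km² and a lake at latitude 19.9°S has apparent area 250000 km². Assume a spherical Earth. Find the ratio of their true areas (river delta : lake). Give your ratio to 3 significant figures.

Plate carrée has h = 1 and k = sec φ, giving areal scale sec φ; true area = (apparent area) · cos φ.
True area of river delta: 82800 × cos(38°) = 82800 × 0.7880 = 65250 km².
True area of lake: 250000 × cos(19.9°) = 250000 × 0.9403 = 235100 km².
Ratio = 65250 / 235100 ≈ 0.278.

0.278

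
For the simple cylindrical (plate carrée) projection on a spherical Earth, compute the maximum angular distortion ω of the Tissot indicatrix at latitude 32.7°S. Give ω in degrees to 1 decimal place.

9.9°

For the equirectangular projection with φ₀ = 0 (plate carrée), h = 1 along meridians and k = sec φ along parallels.
At 32.7°: h = 1.000, k = 1.188; principal scales a = 1.188, b = 1.000.
sin(ω/2) = (a − b)/(a + b) = 0.1883/2.188 = 0.08606, so ω = 2 arcsin(0.08606) ≈ 9.9°.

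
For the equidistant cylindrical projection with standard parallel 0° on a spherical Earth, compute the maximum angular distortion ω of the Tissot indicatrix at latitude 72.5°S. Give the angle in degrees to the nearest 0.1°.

65.0°

For the equirectangular projection with φ₀ = 0 (plate carrée), h = 1 along meridians and k = sec φ along parallels.
At 72.5°: h = 1.000, k = 3.326; principal scales a = 3.326, b = 1.000.
sin(ω/2) = (a − b)/(a + b) = 2.326/4.326 = 0.5376, so ω = 2 arcsin(0.5376) ≈ 65.0°.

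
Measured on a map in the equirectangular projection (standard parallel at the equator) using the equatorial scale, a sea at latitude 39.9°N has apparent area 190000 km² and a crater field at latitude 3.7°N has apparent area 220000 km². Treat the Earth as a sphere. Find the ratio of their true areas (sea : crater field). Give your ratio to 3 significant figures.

0.664

On the plate carrée, areal scale = h·k = 1 × sec φ, so true area = apparent × cos φ.
True area of sea: 190000 × cos(39.9°) = 190000 × 0.7672 = 145800 km².
True area of crater field: 220000 × cos(3.7°) = 220000 × 0.9979 = 219500 km².
Ratio = 145800 / 219500 ≈ 0.664.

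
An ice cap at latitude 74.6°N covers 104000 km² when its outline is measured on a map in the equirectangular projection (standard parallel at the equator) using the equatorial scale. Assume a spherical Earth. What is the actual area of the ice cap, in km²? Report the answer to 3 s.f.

27600 km²

Plate carrée maps x = Rλ, y = Rφ. The meridian scale is h = 1 and the parallel scale is k = 1/cos φ = sec φ.
Areal scale = h·k = 1 × sec φ; at 74.6°, h = 1.000, k = 3.766, so h·k = 3.766.
True area = apparent / (areal scale) = 104000 / 3.766 ≈ 27600 km².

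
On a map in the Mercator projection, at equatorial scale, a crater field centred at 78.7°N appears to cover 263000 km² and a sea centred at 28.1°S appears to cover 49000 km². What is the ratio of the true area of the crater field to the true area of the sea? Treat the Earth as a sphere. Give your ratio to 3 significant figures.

Since Mercator area scale is 1/cos²φ, the true area equals the apparent area multiplied by cos²φ.
True area of crater field: 263000 × cos²(78.7°) = 263000 × 0.03839 = 10100 km².
True area of sea: 49000 × cos²(28.1°) = 49000 × 0.7781 = 38130 km².
Ratio = 10100 / 38130 ≈ 0.265.

0.265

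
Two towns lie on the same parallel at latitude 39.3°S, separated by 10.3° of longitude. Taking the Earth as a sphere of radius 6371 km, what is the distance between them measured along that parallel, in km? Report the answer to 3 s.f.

886 km

Arc length along a parallel = R cos φ · Δλ (with Δλ in radians).
= 6371 × cos 39.3° × (10.3° × π/180) = 6371 × 0.7738 × 0.1798 ≈ 886 km.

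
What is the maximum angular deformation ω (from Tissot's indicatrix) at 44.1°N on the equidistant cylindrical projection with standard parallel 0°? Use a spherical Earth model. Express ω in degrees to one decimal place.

18.9°

In the plate carrée (x = Rλ, y = Rφ), meridians are true-scale (h = 1) and parallels are stretched by k = sec φ.
At 44.1°: h = 1.000, k = 1.393; principal scales a = 1.393, b = 1.000.
sin(ω/2) = (a − b)/(a + b) = 0.3925/2.393 = 0.1641, so ω = 2 arcsin(0.1641) ≈ 18.9°.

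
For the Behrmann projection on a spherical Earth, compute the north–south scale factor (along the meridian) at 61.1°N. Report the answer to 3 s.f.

Behrmann is a cylindrical equal-area projection with standard parallels at ±30°. For cylindrical equal-area with standard parallel φ₀, h = cos φ / cos φ₀ and k = cos φ₀ / cos φ, so h·k = 1.
h = cos 61.1° / cos 30° = 0.4833/0.8660 = 0.5580.

0.558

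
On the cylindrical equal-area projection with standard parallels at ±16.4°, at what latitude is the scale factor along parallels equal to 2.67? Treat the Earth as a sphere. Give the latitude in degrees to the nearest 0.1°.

68.9°

For cylindrical equal-area with standard parallel φ₀, h = cos φ / cos φ₀ and k = cos φ₀ / cos φ, so h·k = 1.
k = cos φ₀ / cos φ = 2.67  ⇒  cos φ = cos 16.4° / 2.67 = 0.3593.
φ = arccos(0.3593) ≈ 68.9°.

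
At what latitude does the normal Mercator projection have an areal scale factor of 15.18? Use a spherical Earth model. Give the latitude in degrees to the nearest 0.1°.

Mercator areal scale is sec²φ.
sec²φ = 15.18  ⇒  cos²φ = 0.06588  ⇒  cos φ = 0.2567.
φ = arccos(0.2567) ≈ 75.1°.

75.1°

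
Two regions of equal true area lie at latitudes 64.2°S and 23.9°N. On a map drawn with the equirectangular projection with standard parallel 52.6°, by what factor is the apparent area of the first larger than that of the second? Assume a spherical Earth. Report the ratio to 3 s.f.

2.10

The equidistant cylindrical projection with φ₀ = 52.6° has h = 1 (meridians true) and k = cos φ₀ / cos φ along parallels.
Areal scale at 64.2°: h·k = 1.000 × 1.396 = 1.396.
Areal scale at 23.9°: h·k = 1.000 × 0.6643 = 0.6643.
Ratio = 1.396/0.6643 ≈ 2.10.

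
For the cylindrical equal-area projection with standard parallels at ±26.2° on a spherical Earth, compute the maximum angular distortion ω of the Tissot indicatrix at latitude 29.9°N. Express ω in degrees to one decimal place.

3.9°

For cylindrical equal-area with standard parallel φ₀, h = cos φ / cos φ₀ and k = cos φ₀ / cos φ, so h·k = 1.
At 29.9°: h = 0.9662, k = 1.035; principal scales a = 1.035, b = 0.9662.
sin(ω/2) = (a − b)/(a + b) = 0.06886/2.001 = 0.03441, so ω = 2 arcsin(0.03441) ≈ 3.9°.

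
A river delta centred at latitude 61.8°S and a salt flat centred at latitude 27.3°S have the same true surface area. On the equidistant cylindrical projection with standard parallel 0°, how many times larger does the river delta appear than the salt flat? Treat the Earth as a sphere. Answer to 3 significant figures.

1.88

Plate carrée maps x = Rλ, y = Rφ. The meridian scale is h = 1 and the parallel scale is k = 1/cos φ = sec φ.
Areal scale at 61.8°: h·k = 1.000 × 2.116 = 2.116.
Areal scale at 27.3°: h·k = 1.000 × 1.125 = 1.125.
Ratio = 2.116/1.125 ≈ 1.88.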